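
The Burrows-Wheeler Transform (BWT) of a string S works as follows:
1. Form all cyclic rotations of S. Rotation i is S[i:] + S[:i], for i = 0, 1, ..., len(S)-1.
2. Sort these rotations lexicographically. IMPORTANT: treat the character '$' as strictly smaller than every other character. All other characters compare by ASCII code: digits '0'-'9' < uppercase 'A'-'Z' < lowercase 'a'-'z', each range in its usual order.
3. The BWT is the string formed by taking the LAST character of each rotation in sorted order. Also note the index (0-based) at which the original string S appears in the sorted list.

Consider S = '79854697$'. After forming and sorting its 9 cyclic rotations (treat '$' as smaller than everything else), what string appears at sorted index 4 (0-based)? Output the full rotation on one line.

Answer: 7$7985469

Derivation:
All 9 rotations (rotation i = S[i:]+S[:i]):
  rot[0] = 79854697$
  rot[1] = 9854697$7
  rot[2] = 854697$79
  rot[3] = 54697$798
  rot[4] = 4697$7985
  rot[5] = 697$79854
  rot[6] = 97$798546
  rot[7] = 7$7985469
  rot[8] = $79854697
Sorted (with $ < everything):
  sorted[0] = $79854697
  sorted[1] = 4697$7985
  sorted[2] = 54697$798
  sorted[3] = 697$79854
  sorted[4] = 7$7985469
  sorted[5] = 79854697$
  sorted[6] = 854697$79
  sorted[7] = 97$798546
  sorted[8] = 9854697$7
sorted[4] = 7$7985469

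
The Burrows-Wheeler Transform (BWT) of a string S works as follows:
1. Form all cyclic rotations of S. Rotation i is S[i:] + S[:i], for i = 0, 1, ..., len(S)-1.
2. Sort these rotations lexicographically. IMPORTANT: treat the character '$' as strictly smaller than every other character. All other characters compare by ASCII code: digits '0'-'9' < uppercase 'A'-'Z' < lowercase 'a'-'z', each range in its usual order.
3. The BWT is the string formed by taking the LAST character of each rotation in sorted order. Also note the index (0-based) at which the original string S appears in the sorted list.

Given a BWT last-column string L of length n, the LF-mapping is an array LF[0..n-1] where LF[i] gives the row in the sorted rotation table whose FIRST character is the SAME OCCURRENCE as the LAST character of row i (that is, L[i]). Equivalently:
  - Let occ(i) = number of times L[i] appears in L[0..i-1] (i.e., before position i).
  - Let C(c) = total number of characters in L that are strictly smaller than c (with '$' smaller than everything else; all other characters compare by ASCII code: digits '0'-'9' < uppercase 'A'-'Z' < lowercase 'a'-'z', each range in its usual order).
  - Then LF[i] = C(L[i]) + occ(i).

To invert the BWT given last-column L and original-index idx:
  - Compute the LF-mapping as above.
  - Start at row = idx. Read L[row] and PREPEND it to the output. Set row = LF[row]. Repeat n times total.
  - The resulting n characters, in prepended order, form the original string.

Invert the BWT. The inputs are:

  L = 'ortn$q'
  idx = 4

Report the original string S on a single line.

Answer: rnqto$

Derivation:
LF mapping: 2 4 5 1 0 3
Walk LF starting at row 4, prepending L[row]:
  step 1: row=4, L[4]='$', prepend. Next row=LF[4]=0
  step 2: row=0, L[0]='o', prepend. Next row=LF[0]=2
  step 3: row=2, L[2]='t', prepend. Next row=LF[2]=5
  step 4: row=5, L[5]='q', prepend. Next row=LF[5]=3
  step 5: row=3, L[3]='n', prepend. Next row=LF[3]=1
  step 6: row=1, L[1]='r', prepend. Next row=LF[1]=4
Reversed output: rnqto$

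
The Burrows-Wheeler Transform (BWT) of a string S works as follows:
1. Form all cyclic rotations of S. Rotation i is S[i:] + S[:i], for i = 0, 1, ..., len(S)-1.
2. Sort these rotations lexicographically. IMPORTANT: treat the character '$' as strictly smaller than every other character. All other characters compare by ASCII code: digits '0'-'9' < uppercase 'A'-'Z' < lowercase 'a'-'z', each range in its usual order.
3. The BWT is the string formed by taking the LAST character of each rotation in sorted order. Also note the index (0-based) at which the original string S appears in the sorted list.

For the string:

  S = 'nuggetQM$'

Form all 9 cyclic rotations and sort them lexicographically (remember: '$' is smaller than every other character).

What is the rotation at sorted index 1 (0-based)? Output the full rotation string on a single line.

All 9 rotations (rotation i = S[i:]+S[:i]):
  rot[0] = nuggetQM$
  rot[1] = uggetQM$n
  rot[2] = ggetQM$nu
  rot[3] = getQM$nug
  rot[4] = etQM$nugg
  rot[5] = tQM$nugge
  rot[6] = QM$nugget
  rot[7] = M$nuggetQ
  rot[8] = $nuggetQM
Sorted (with $ < everything):
  sorted[0] = $nuggetQM
  sorted[1] = M$nuggetQ
  sorted[2] = QM$nugget
  sorted[3] = etQM$nugg
  sorted[4] = getQM$nug
  sorted[5] = ggetQM$nu
  sorted[6] = nuggetQM$
  sorted[7] = tQM$nugge
  sorted[8] = uggetQM$n
sorted[1] = M$nuggetQ

Answer: M$nuggetQ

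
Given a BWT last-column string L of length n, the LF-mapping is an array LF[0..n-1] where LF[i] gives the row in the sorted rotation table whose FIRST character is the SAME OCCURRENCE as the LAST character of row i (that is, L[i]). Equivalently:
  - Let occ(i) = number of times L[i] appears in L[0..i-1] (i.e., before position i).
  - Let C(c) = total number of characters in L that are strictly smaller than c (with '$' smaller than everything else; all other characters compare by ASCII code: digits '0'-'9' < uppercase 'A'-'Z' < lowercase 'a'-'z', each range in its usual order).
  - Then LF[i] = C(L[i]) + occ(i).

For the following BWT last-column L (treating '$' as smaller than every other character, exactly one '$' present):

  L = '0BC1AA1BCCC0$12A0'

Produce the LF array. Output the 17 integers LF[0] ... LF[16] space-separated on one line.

Answer: 1 11 13 4 8 9 5 12 14 15 16 2 0 6 7 10 3

Derivation:
Char counts: '$':1, '0':3, '1':3, '2':1, 'A':3, 'B':2, 'C':4
C (first-col start): C('$')=0, C('0')=1, C('1')=4, C('2')=7, C('A')=8, C('B')=11, C('C')=13
L[0]='0': occ=0, LF[0]=C('0')+0=1+0=1
L[1]='B': occ=0, LF[1]=C('B')+0=11+0=11
L[2]='C': occ=0, LF[2]=C('C')+0=13+0=13
L[3]='1': occ=0, LF[3]=C('1')+0=4+0=4
L[4]='A': occ=0, LF[4]=C('A')+0=8+0=8
L[5]='A': occ=1, LF[5]=C('A')+1=8+1=9
L[6]='1': occ=1, LF[6]=C('1')+1=4+1=5
L[7]='B': occ=1, LF[7]=C('B')+1=11+1=12
L[8]='C': occ=1, LF[8]=C('C')+1=13+1=14
L[9]='C': occ=2, LF[9]=C('C')+2=13+2=15
L[10]='C': occ=3, LF[10]=C('C')+3=13+3=16
L[11]='0': occ=1, LF[11]=C('0')+1=1+1=2
L[12]='$': occ=0, LF[12]=C('$')+0=0+0=0
L[13]='1': occ=2, LF[13]=C('1')+2=4+2=6
L[14]='2': occ=0, LF[14]=C('2')+0=7+0=7
L[15]='A': occ=2, LF[15]=C('A')+2=8+2=10
L[16]='0': occ=2, LF[16]=C('0')+2=1+2=3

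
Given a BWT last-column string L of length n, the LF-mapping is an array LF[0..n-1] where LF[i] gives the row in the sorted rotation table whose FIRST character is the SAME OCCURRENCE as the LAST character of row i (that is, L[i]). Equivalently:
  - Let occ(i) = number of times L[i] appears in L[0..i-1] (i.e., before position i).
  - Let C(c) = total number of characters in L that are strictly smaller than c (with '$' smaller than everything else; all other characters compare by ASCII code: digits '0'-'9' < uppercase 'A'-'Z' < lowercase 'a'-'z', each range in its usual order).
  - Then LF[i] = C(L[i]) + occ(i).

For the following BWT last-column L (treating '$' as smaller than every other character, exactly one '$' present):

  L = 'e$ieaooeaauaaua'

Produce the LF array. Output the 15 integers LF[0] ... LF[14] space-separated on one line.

Answer: 7 0 10 8 1 11 12 9 2 3 13 4 5 14 6

Derivation:
Char counts: '$':1, 'a':6, 'e':3, 'i':1, 'o':2, 'u':2
C (first-col start): C('$')=0, C('a')=1, C('e')=7, C('i')=10, C('o')=11, C('u')=13
L[0]='e': occ=0, LF[0]=C('e')+0=7+0=7
L[1]='$': occ=0, LF[1]=C('$')+0=0+0=0
L[2]='i': occ=0, LF[2]=C('i')+0=10+0=10
L[3]='e': occ=1, LF[3]=C('e')+1=7+1=8
L[4]='a': occ=0, LF[4]=C('a')+0=1+0=1
L[5]='o': occ=0, LF[5]=C('o')+0=11+0=11
L[6]='o': occ=1, LF[6]=C('o')+1=11+1=12
L[7]='e': occ=2, LF[7]=C('e')+2=7+2=9
L[8]='a': occ=1, LF[8]=C('a')+1=1+1=2
L[9]='a': occ=2, LF[9]=C('a')+2=1+2=3
L[10]='u': occ=0, LF[10]=C('u')+0=13+0=13
L[11]='a': occ=3, LF[11]=C('a')+3=1+3=4
L[12]='a': occ=4, LF[12]=C('a')+4=1+4=5
L[13]='u': occ=1, LF[13]=C('u')+1=13+1=14
L[14]='a': occ=5, LF[14]=C('a')+5=1+5=6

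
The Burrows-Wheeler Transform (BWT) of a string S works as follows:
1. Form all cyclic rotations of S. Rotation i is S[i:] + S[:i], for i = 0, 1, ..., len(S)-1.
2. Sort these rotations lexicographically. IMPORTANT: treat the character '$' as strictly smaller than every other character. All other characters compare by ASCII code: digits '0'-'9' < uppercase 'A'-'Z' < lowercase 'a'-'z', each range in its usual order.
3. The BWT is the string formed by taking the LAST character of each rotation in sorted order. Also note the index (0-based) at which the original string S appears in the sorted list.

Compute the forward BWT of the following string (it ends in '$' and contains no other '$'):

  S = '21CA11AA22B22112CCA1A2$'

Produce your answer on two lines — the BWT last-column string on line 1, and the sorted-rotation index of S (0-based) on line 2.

All 23 rotations (rotation i = S[i:]+S[:i]):
  rot[0] = 21CA11AA22B22112CCA1A2$
  rot[1] = 1CA11AA22B22112CCA1A2$2
  rot[2] = CA11AA22B22112CCA1A2$21
  rot[3] = A11AA22B22112CCA1A2$21C
  rot[4] = 11AA22B22112CCA1A2$21CA
  rot[5] = 1AA22B22112CCA1A2$21CA1
  rot[6] = AA22B22112CCA1A2$21CA11
  rot[7] = A22B22112CCA1A2$21CA11A
  rot[8] = 22B22112CCA1A2$21CA11AA
  rot[9] = 2B22112CCA1A2$21CA11AA2
  rot[10] = B22112CCA1A2$21CA11AA22
  rot[11] = 22112CCA1A2$21CA11AA22B
  rot[12] = 2112CCA1A2$21CA11AA22B2
  rot[13] = 112CCA1A2$21CA11AA22B22
  rot[14] = 12CCA1A2$21CA11AA22B221
  rot[15] = 2CCA1A2$21CA11AA22B2211
  rot[16] = CCA1A2$21CA11AA22B22112
  rot[17] = CA1A2$21CA11AA22B22112C
  rot[18] = A1A2$21CA11AA22B22112CC
  rot[19] = 1A2$21CA11AA22B22112CCA
  rot[20] = A2$21CA11AA22B22112CCA1
  rot[21] = 2$21CA11AA22B22112CCA1A
  rot[22] = $21CA11AA22B22112CCA1A2
Sorted (with $ < everything):
  sorted[0] = $21CA11AA22B22112CCA1A2  (last char: '2')
  sorted[1] = 112CCA1A2$21CA11AA22B22  (last char: '2')
  sorted[2] = 11AA22B22112CCA1A2$21CA  (last char: 'A')
  sorted[3] = 12CCA1A2$21CA11AA22B221  (last char: '1')
  sorted[4] = 1A2$21CA11AA22B22112CCA  (last char: 'A')
  sorted[5] = 1AA22B22112CCA1A2$21CA1  (last char: '1')
  sorted[6] = 1CA11AA22B22112CCA1A2$2  (last char: '2')
  sorted[7] = 2$21CA11AA22B22112CCA1A  (last char: 'A')
  sorted[8] = 2112CCA1A2$21CA11AA22B2  (last char: '2')
  sorted[9] = 21CA11AA22B22112CCA1A2$  (last char: '$')
  sorted[10] = 22112CCA1A2$21CA11AA22B  (last char: 'B')
  sorted[11] = 22B22112CCA1A2$21CA11AA  (last char: 'A')
  sorted[12] = 2B22112CCA1A2$21CA11AA2  (last char: '2')
  sorted[13] = 2CCA1A2$21CA11AA22B2211  (last char: '1')
  sorted[14] = A11AA22B22112CCA1A2$21C  (last char: 'C')
  sorted[15] = A1A2$21CA11AA22B22112CC  (last char: 'C')
  sorted[16] = A2$21CA11AA22B22112CCA1  (last char: '1')
  sorted[17] = A22B22112CCA1A2$21CA11A  (last char: 'A')
  sorted[18] = AA22B22112CCA1A2$21CA11  (last char: '1')
  sorted[19] = B22112CCA1A2$21CA11AA22  (last char: '2')
  sorted[20] = CA11AA22B22112CCA1A2$21  (last char: '1')
  sorted[21] = CA1A2$21CA11AA22B22112C  (last char: 'C')
  sorted[22] = CCA1A2$21CA11AA22B22112  (last char: '2')
Last column: 22A1A12A2$BA21CC1A121C2
Original string S is at sorted index 9

Answer: 22A1A12A2$BA21CC1A121C2
9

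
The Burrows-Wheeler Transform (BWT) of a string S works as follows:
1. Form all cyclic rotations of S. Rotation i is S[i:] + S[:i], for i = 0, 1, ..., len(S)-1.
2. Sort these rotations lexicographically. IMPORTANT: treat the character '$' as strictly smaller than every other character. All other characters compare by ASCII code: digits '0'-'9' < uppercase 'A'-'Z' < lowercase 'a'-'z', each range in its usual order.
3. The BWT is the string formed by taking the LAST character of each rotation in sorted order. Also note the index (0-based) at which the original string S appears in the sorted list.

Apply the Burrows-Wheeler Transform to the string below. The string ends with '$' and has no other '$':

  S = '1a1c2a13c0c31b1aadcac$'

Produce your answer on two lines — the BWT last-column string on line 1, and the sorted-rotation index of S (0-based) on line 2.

All 22 rotations (rotation i = S[i:]+S[:i]):
  rot[0] = 1a1c2a13c0c31b1aadcac$
  rot[1] = a1c2a13c0c31b1aadcac$1
  rot[2] = 1c2a13c0c31b1aadcac$1a
  rot[3] = c2a13c0c31b1aadcac$1a1
  rot[4] = 2a13c0c31b1aadcac$1a1c
  rot[5] = a13c0c31b1aadcac$1a1c2
  rot[6] = 13c0c31b1aadcac$1a1c2a
  rot[7] = 3c0c31b1aadcac$1a1c2a1
  rot[8] = c0c31b1aadcac$1a1c2a13
  rot[9] = 0c31b1aadcac$1a1c2a13c
  rot[10] = c31b1aadcac$1a1c2a13c0
  rot[11] = 31b1aadcac$1a1c2a13c0c
  rot[12] = 1b1aadcac$1a1c2a13c0c3
  rot[13] = b1aadcac$1a1c2a13c0c31
  rot[14] = 1aadcac$1a1c2a13c0c31b
  rot[15] = aadcac$1a1c2a13c0c31b1
  rot[16] = adcac$1a1c2a13c0c31b1a
  rot[17] = dcac$1a1c2a13c0c31b1aa
  rot[18] = cac$1a1c2a13c0c31b1aad
  rot[19] = ac$1a1c2a13c0c31b1aadc
  rot[20] = c$1a1c2a13c0c31b1aadca
  rot[21] = $1a1c2a13c0c31b1aadcac
Sorted (with $ < everything):
  sorted[0] = $1a1c2a13c0c31b1aadcac  (last char: 'c')
  sorted[1] = 0c31b1aadcac$1a1c2a13c  (last char: 'c')
  sorted[2] = 13c0c31b1aadcac$1a1c2a  (last char: 'a')
  sorted[3] = 1a1c2a13c0c31b1aadcac$  (last char: '$')
  sorted[4] = 1aadcac$1a1c2a13c0c31b  (last char: 'b')
  sorted[5] = 1b1aadcac$1a1c2a13c0c3  (last char: '3')
  sorted[6] = 1c2a13c0c31b1aadcac$1a  (last char: 'a')
  sorted[7] = 2a13c0c31b1aadcac$1a1c  (last char: 'c')
  sorted[8] = 31b1aadcac$1a1c2a13c0c  (last char: 'c')
  sorted[9] = 3c0c31b1aadcac$1a1c2a1  (last char: '1')
  sorted[10] = a13c0c31b1aadcac$1a1c2  (last char: '2')
  sorted[11] = a1c2a13c0c31b1aadcac$1  (last char: '1')
  sorted[12] = aadcac$1a1c2a13c0c31b1  (last char: '1')
  sorted[13] = ac$1a1c2a13c0c31b1aadc  (last char: 'c')
  sorted[14] = adcac$1a1c2a13c0c31b1a  (last char: 'a')
  sorted[15] = b1aadcac$1a1c2a13c0c31  (last char: '1')
  sorted[16] = c$1a1c2a13c0c31b1aadca  (last char: 'a')
  sorted[17] = c0c31b1aadcac$1a1c2a13  (last char: '3')
  sorted[18] = c2a13c0c31b1aadcac$1a1  (last char: '1')
  sorted[19] = c31b1aadcac$1a1c2a13c0  (last char: '0')
  sorted[20] = cac$1a1c2a13c0c31b1aad  (last char: 'd')
  sorted[21] = dcac$1a1c2a13c0c31b1aa  (last char: 'a')
Last column: cca$b3acc1211ca1a310da
Original string S is at sorted index 3

Answer: cca$b3acc1211ca1a310da
3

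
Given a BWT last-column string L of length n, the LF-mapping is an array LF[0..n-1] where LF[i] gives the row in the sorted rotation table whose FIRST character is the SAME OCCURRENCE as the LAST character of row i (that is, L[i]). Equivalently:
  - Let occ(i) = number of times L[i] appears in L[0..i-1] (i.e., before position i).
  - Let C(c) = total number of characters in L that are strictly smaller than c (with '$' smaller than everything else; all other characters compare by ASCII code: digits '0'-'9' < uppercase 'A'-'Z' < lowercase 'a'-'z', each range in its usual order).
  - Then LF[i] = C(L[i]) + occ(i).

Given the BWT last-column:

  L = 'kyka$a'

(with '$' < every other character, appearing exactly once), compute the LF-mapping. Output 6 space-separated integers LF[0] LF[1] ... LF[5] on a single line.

Answer: 3 5 4 1 0 2

Derivation:
Char counts: '$':1, 'a':2, 'k':2, 'y':1
C (first-col start): C('$')=0, C('a')=1, C('k')=3, C('y')=5
L[0]='k': occ=0, LF[0]=C('k')+0=3+0=3
L[1]='y': occ=0, LF[1]=C('y')+0=5+0=5
L[2]='k': occ=1, LF[2]=C('k')+1=3+1=4
L[3]='a': occ=0, LF[3]=C('a')+0=1+0=1
L[4]='$': occ=0, LF[4]=C('$')+0=0+0=0
L[5]='a': occ=1, LF[5]=C('a')+1=1+1=2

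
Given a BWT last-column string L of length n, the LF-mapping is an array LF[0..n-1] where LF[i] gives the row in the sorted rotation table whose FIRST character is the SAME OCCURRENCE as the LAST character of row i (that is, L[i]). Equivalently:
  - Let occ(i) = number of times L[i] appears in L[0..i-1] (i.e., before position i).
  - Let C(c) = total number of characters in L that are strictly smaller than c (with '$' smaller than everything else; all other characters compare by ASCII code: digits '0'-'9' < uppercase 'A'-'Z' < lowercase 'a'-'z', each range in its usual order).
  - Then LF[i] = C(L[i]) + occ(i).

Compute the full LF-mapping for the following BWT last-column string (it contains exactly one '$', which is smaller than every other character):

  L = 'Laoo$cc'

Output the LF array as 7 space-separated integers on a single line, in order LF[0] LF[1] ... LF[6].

Answer: 1 2 5 6 0 3 4

Derivation:
Char counts: '$':1, 'L':1, 'a':1, 'c':2, 'o':2
C (first-col start): C('$')=0, C('L')=1, C('a')=2, C('c')=3, C('o')=5
L[0]='L': occ=0, LF[0]=C('L')+0=1+0=1
L[1]='a': occ=0, LF[1]=C('a')+0=2+0=2
L[2]='o': occ=0, LF[2]=C('o')+0=5+0=5
L[3]='o': occ=1, LF[3]=C('o')+1=5+1=6
L[4]='$': occ=0, LF[4]=C('$')+0=0+0=0
L[5]='c': occ=0, LF[5]=C('c')+0=3+0=3
L[6]='c': occ=1, LF[6]=C('c')+1=3+1=4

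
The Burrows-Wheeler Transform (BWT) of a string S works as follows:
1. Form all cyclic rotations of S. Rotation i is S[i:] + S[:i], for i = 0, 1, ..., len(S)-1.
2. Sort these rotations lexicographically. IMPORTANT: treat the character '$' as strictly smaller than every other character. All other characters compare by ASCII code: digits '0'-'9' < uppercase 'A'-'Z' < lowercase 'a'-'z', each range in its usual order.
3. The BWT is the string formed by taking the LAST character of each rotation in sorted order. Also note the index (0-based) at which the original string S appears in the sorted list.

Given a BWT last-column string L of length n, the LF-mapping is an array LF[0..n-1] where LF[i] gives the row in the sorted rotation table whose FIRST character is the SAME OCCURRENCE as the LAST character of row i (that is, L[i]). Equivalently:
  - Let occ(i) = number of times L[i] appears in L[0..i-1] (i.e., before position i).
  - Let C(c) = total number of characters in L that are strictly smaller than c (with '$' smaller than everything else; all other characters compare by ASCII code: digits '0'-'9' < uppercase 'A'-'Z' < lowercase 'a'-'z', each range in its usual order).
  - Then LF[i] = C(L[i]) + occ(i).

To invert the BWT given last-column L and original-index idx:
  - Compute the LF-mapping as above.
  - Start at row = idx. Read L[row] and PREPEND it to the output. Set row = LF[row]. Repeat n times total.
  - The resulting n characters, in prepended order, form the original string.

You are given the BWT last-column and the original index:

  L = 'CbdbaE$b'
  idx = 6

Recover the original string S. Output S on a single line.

Answer: bdEbabC$

Derivation:
LF mapping: 1 4 7 5 3 2 0 6
Walk LF starting at row 6, prepending L[row]:
  step 1: row=6, L[6]='$', prepend. Next row=LF[6]=0
  step 2: row=0, L[0]='C', prepend. Next row=LF[0]=1
  step 3: row=1, L[1]='b', prepend. Next row=LF[1]=4
  step 4: row=4, L[4]='a', prepend. Next row=LF[4]=3
  step 5: row=3, L[3]='b', prepend. Next row=LF[3]=5
  step 6: row=5, L[5]='E', prepend. Next row=LF[5]=2
  step 7: row=2, L[2]='d', prepend. Next row=LF[2]=7
  step 8: row=7, L[7]='b', prepend. Next row=LF[7]=6
Reversed output: bdEbabC$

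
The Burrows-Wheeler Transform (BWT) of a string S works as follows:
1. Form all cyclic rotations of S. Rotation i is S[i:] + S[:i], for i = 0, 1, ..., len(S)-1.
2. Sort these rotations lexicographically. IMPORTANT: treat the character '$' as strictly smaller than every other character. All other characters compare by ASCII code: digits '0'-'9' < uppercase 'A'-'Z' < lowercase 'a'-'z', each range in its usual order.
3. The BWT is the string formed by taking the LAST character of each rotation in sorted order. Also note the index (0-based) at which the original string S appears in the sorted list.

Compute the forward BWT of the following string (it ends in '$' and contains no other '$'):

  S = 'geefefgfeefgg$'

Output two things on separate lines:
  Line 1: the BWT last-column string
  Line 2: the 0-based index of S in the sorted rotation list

All 14 rotations (rotation i = S[i:]+S[:i]):
  rot[0] = geefefgfeefgg$
  rot[1] = eefefgfeefgg$g
  rot[2] = efefgfeefgg$ge
  rot[3] = fefgfeefgg$gee
  rot[4] = efgfeefgg$geef
  rot[5] = fgfeefgg$geefe
  rot[6] = gfeefgg$geefef
  rot[7] = feefgg$geefefg
  rot[8] = eefgg$geefefgf
  rot[9] = efgg$geefefgfe
  rot[10] = fgg$geefefgfee
  rot[11] = gg$geefefgfeef
  rot[12] = g$geefefgfeefg
  rot[13] = $geefefgfeefgg
Sorted (with $ < everything):
  sorted[0] = $geefefgfeefgg  (last char: 'g')
  sorted[1] = eefefgfeefgg$g  (last char: 'g')
  sorted[2] = eefgg$geefefgf  (last char: 'f')
  sorted[3] = efefgfeefgg$ge  (last char: 'e')
  sorted[4] = efgfeefgg$geef  (last char: 'f')
  sorted[5] = efgg$geefefgfe  (last char: 'e')
  sorted[6] = feefgg$geefefg  (last char: 'g')
  sorted[7] = fefgfeefgg$gee  (last char: 'e')
  sorted[8] = fgfeefgg$geefe  (last char: 'e')
  sorted[9] = fgg$geefefgfee  (last char: 'e')
  sorted[10] = g$geefefgfeefg  (last char: 'g')
  sorted[11] = geefefgfeefgg$  (last char: '$')
  sorted[12] = gfeefgg$geefef  (last char: 'f')
  sorted[13] = gg$geefefgfeef  (last char: 'f')
Last column: ggfefegeeeg$ff
Original string S is at sorted index 11

Answer: ggfefegeeeg$ff
11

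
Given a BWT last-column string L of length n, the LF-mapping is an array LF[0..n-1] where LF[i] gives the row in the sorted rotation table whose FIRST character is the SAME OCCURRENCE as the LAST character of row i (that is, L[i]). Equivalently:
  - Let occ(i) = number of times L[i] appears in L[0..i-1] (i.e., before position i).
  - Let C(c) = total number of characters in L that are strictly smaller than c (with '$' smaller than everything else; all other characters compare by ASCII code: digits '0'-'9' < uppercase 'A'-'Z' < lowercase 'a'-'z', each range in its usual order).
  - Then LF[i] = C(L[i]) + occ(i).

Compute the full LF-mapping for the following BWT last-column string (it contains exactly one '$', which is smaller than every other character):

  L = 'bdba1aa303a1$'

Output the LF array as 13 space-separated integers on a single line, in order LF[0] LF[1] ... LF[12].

Char counts: '$':1, '0':1, '1':2, '3':2, 'a':4, 'b':2, 'd':1
C (first-col start): C('$')=0, C('0')=1, C('1')=2, C('3')=4, C('a')=6, C('b')=10, C('d')=12
L[0]='b': occ=0, LF[0]=C('b')+0=10+0=10
L[1]='d': occ=0, LF[1]=C('d')+0=12+0=12
L[2]='b': occ=1, LF[2]=C('b')+1=10+1=11
L[3]='a': occ=0, LF[3]=C('a')+0=6+0=6
L[4]='1': occ=0, LF[4]=C('1')+0=2+0=2
L[5]='a': occ=1, LF[5]=C('a')+1=6+1=7
L[6]='a': occ=2, LF[6]=C('a')+2=6+2=8
L[7]='3': occ=0, LF[7]=C('3')+0=4+0=4
L[8]='0': occ=0, LF[8]=C('0')+0=1+0=1
L[9]='3': occ=1, LF[9]=C('3')+1=4+1=5
L[10]='a': occ=3, LF[10]=C('a')+3=6+3=9
L[11]='1': occ=1, LF[11]=C('1')+1=2+1=3
L[12]='$': occ=0, LF[12]=C('$')+0=0+0=0

Answer: 10 12 11 6 2 7 8 4 1 5 9 3 0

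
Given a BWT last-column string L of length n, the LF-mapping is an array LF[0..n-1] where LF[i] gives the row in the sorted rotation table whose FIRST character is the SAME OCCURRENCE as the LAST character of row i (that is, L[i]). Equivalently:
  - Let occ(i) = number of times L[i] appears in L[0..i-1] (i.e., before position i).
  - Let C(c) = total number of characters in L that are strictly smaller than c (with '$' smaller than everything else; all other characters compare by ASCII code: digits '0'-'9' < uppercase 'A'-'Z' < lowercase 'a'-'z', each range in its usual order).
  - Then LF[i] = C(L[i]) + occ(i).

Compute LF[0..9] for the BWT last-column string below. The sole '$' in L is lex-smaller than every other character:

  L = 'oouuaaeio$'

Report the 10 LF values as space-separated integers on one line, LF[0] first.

Char counts: '$':1, 'a':2, 'e':1, 'i':1, 'o':3, 'u':2
C (first-col start): C('$')=0, C('a')=1, C('e')=3, C('i')=4, C('o')=5, C('u')=8
L[0]='o': occ=0, LF[0]=C('o')+0=5+0=5
L[1]='o': occ=1, LF[1]=C('o')+1=5+1=6
L[2]='u': occ=0, LF[2]=C('u')+0=8+0=8
L[3]='u': occ=1, LF[3]=C('u')+1=8+1=9
L[4]='a': occ=0, LF[4]=C('a')+0=1+0=1
L[5]='a': occ=1, LF[5]=C('a')+1=1+1=2
L[6]='e': occ=0, LF[6]=C('e')+0=3+0=3
L[7]='i': occ=0, LF[7]=C('i')+0=4+0=4
L[8]='o': occ=2, LF[8]=C('o')+2=5+2=7
L[9]='$': occ=0, LF[9]=C('$')+0=0+0=0

Answer: 5 6 8 9 1 2 3 4 7 0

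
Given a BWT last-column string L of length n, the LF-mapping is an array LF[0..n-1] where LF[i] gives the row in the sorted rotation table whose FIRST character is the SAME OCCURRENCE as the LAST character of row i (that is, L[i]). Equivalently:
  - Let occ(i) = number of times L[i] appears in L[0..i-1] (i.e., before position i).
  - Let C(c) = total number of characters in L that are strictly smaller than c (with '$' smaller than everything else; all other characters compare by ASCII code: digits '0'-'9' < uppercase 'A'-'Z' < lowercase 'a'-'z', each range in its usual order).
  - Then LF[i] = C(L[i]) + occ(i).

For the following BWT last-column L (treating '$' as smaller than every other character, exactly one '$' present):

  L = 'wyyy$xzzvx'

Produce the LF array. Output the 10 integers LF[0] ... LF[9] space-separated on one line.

Char counts: '$':1, 'v':1, 'w':1, 'x':2, 'y':3, 'z':2
C (first-col start): C('$')=0, C('v')=1, C('w')=2, C('x')=3, C('y')=5, C('z')=8
L[0]='w': occ=0, LF[0]=C('w')+0=2+0=2
L[1]='y': occ=0, LF[1]=C('y')+0=5+0=5
L[2]='y': occ=1, LF[2]=C('y')+1=5+1=6
L[3]='y': occ=2, LF[3]=C('y')+2=5+2=7
L[4]='$': occ=0, LF[4]=C('$')+0=0+0=0
L[5]='x': occ=0, LF[5]=C('x')+0=3+0=3
L[6]='z': occ=0, LF[6]=C('z')+0=8+0=8
L[7]='z': occ=1, LF[7]=C('z')+1=8+1=9
L[8]='v': occ=0, LF[8]=C('v')+0=1+0=1
L[9]='x': occ=1, LF[9]=C('x')+1=3+1=4

Answer: 2 5 6 7 0 3 8 9 1 4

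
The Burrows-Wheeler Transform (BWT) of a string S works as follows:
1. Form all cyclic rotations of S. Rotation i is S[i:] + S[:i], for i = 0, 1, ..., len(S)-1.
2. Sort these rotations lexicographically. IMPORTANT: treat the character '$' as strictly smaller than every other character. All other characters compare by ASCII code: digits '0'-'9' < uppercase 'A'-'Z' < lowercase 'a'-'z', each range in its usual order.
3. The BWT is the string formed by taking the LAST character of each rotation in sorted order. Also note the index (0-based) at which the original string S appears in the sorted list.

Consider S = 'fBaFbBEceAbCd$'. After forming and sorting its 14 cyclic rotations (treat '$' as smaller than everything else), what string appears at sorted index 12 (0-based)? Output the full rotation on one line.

All 14 rotations (rotation i = S[i:]+S[:i]):
  rot[0] = fBaFbBEceAbCd$
  rot[1] = BaFbBEceAbCd$f
  rot[2] = aFbBEceAbCd$fB
  rot[3] = FbBEceAbCd$fBa
  rot[4] = bBEceAbCd$fBaF
  rot[5] = BEceAbCd$fBaFb
  rot[6] = EceAbCd$fBaFbB
  rot[7] = ceAbCd$fBaFbBE
  rot[8] = eAbCd$fBaFbBEc
  rot[9] = AbCd$fBaFbBEce
  rot[10] = bCd$fBaFbBEceA
  rot[11] = Cd$fBaFbBEceAb
  rot[12] = d$fBaFbBEceAbC
  rot[13] = $fBaFbBEceAbCd
Sorted (with $ < everything):
  sorted[0] = $fBaFbBEceAbCd
  sorted[1] = AbCd$fBaFbBEce
  sorted[2] = BEceAbCd$fBaFb
  sorted[3] = BaFbBEceAbCd$f
  sorted[4] = Cd$fBaFbBEceAb
  sorted[5] = EceAbCd$fBaFbB
  sorted[6] = FbBEceAbCd$fBa
  sorted[7] = aFbBEceAbCd$fB
  sorted[8] = bBEceAbCd$fBaF
  sorted[9] = bCd$fBaFbBEceA
  sorted[10] = ceAbCd$fBaFbBE
  sorted[11] = d$fBaFbBEceAbC
  sorted[12] = eAbCd$fBaFbBEc
  sorted[13] = fBaFbBEceAbCd$
sorted[12] = eAbCd$fBaFbBEc

Answer: eAbCd$fBaFbBEc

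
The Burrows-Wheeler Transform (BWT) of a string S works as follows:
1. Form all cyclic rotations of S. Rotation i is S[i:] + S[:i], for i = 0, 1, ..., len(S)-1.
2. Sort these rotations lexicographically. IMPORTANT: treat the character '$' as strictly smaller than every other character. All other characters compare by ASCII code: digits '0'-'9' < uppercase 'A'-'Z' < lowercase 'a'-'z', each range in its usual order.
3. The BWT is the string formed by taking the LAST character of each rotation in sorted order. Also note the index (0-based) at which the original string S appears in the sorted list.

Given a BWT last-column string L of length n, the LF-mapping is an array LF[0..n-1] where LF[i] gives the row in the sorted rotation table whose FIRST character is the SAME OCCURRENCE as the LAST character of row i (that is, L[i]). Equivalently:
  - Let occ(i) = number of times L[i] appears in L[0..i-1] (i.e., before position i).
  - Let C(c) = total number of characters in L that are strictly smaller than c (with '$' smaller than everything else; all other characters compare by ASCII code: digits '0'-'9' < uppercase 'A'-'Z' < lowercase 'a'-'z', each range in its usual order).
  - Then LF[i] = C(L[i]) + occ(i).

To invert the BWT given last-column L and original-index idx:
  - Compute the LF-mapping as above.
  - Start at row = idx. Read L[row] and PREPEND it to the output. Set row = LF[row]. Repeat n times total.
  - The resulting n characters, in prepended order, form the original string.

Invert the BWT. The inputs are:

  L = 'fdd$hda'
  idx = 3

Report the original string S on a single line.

LF mapping: 5 2 3 0 6 4 1
Walk LF starting at row 3, prepending L[row]:
  step 1: row=3, L[3]='$', prepend. Next row=LF[3]=0
  step 2: row=0, L[0]='f', prepend. Next row=LF[0]=5
  step 3: row=5, L[5]='d', prepend. Next row=LF[5]=4
  step 4: row=4, L[4]='h', prepend. Next row=LF[4]=6
  step 5: row=6, L[6]='a', prepend. Next row=LF[6]=1
  step 6: row=1, L[1]='d', prepend. Next row=LF[1]=2
  step 7: row=2, L[2]='d', prepend. Next row=LF[2]=3
Reversed output: ddahdf$

Answer: ddahdf$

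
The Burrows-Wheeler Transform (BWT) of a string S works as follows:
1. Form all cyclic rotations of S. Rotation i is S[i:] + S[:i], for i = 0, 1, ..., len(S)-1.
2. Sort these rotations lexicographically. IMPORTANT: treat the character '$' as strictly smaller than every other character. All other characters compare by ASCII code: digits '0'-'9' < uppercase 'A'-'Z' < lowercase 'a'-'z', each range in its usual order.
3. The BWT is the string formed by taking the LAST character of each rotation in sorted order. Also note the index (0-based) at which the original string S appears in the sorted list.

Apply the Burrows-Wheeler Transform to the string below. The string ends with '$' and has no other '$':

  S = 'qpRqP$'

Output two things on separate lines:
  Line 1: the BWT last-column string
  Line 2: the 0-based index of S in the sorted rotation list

Answer: PqpqR$
5

Derivation:
All 6 rotations (rotation i = S[i:]+S[:i]):
  rot[0] = qpRqP$
  rot[1] = pRqP$q
  rot[2] = RqP$qp
  rot[3] = qP$qpR
  rot[4] = P$qpRq
  rot[5] = $qpRqP
Sorted (with $ < everything):
  sorted[0] = $qpRqP  (last char: 'P')
  sorted[1] = P$qpRq  (last char: 'q')
  sorted[2] = RqP$qp  (last char: 'p')
  sorted[3] = pRqP$q  (last char: 'q')
  sorted[4] = qP$qpR  (last char: 'R')
  sorted[5] = qpRqP$  (last char: '$')
Last column: PqpqR$
Original string S is at sorted index 5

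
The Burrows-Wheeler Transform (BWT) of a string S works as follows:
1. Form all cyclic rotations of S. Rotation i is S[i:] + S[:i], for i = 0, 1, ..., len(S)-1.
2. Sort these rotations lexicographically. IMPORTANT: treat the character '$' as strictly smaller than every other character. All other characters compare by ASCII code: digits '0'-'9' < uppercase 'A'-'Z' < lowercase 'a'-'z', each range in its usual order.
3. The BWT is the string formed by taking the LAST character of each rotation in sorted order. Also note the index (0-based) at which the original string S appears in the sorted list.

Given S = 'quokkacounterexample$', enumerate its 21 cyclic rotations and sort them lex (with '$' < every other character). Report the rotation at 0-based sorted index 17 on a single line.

All 21 rotations (rotation i = S[i:]+S[:i]):
  rot[0] = quokkacounterexample$
  rot[1] = uokkacounterexample$q
  rot[2] = okkacounterexample$qu
  rot[3] = kkacounterexample$quo
  rot[4] = kacounterexample$quok
  rot[5] = acounterexample$quokk
  rot[6] = counterexample$quokka
  rot[7] = ounterexample$quokkac
  rot[8] = unterexample$quokkaco
  rot[9] = nterexample$quokkacou
  rot[10] = terexample$quokkacoun
  rot[11] = erexample$quokkacount
  rot[12] = rexample$quokkacounte
  rot[13] = example$quokkacounter
  rot[14] = xample$quokkacountere
  rot[15] = ample$quokkacounterex
  rot[16] = mple$quokkacounterexa
  rot[17] = ple$quokkacounterexam
  rot[18] = le$quokkacounterexamp
  rot[19] = e$quokkacounterexampl
  rot[20] = $quokkacounterexample
Sorted (with $ < everything):
  sorted[0] = $quokkacounterexample
  sorted[1] = acounterexample$quokk
  sorted[2] = ample$quokkacounterex
  sorted[3] = counterexample$quokka
  sorted[4] = e$quokkacounterexampl
  sorted[5] = erexample$quokkacount
  sorted[6] = example$quokkacounter
  sorted[7] = kacounterexample$quok
  sorted[8] = kkacounterexample$quo
  sorted[9] = le$quokkacounterexamp
  sorted[10] = mple$quokkacounterexa
  sorted[11] = nterexample$quokkacou
  sorted[12] = okkacounterexample$qu
  sorted[13] = ounterexample$quokkac
  sorted[14] = ple$quokkacounterexam
  sorted[15] = quokkacounterexample$
  sorted[16] = rexample$quokkacounte
  sorted[17] = terexample$quokkacoun
  sorted[18] = unterexample$quokkaco
  sorted[19] = uokkacounterexample$q
  sorted[20] = xample$quokkacountere
sorted[17] = terexample$quokkacoun

Answer: terexample$quokkacoun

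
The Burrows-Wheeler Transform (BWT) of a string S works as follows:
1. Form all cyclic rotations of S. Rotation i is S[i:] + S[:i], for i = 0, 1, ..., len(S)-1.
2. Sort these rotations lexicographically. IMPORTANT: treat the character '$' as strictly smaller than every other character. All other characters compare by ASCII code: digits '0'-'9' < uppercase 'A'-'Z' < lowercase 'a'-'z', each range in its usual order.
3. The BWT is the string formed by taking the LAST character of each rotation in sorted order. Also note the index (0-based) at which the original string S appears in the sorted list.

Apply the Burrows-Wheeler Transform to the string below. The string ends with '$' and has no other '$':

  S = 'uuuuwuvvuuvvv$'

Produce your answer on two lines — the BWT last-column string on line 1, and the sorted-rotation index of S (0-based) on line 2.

Answer: v$uvuwuuvvvuuu
1

Derivation:
All 14 rotations (rotation i = S[i:]+S[:i]):
  rot[0] = uuuuwuvvuuvvv$
  rot[1] = uuuwuvvuuvvv$u
  rot[2] = uuwuvvuuvvv$uu
  rot[3] = uwuvvuuvvv$uuu
  rot[4] = wuvvuuvvv$uuuu
  rot[5] = uvvuuvvv$uuuuw
  rot[6] = vvuuvvv$uuuuwu
  rot[7] = vuuvvv$uuuuwuv
  rot[8] = uuvvv$uuuuwuvv
  rot[9] = uvvv$uuuuwuvvu
  rot[10] = vvv$uuuuwuvvuu
  rot[11] = vv$uuuuwuvvuuv
  rot[12] = v$uuuuwuvvuuvv
  rot[13] = $uuuuwuvvuuvvv
Sorted (with $ < everything):
  sorted[0] = $uuuuwuvvuuvvv  (last char: 'v')
  sorted[1] = uuuuwuvvuuvvv$  (last char: '$')
  sorted[2] = uuuwuvvuuvvv$u  (last char: 'u')
  sorted[3] = uuvvv$uuuuwuvv  (last char: 'v')
  sorted[4] = uuwuvvuuvvv$uu  (last char: 'u')
  sorted[5] = uvvuuvvv$uuuuw  (last char: 'w')
  sorted[6] = uvvv$uuuuwuvvu  (last char: 'u')
  sorted[7] = uwuvvuuvvv$uuu  (last char: 'u')
  sorted[8] = v$uuuuwuvvuuvv  (last char: 'v')
  sorted[9] = vuuvvv$uuuuwuv  (last char: 'v')
  sorted[10] = vv$uuuuwuvvuuv  (last char: 'v')
  sorted[11] = vvuuvvv$uuuuwu  (last char: 'u')
  sorted[12] = vvv$uuuuwuvvuu  (last char: 'u')
  sorted[13] = wuvvuuvvv$uuuu  (last char: 'u')
Last column: v$uvuwuuvvvuuu
Original string S is at sorted index 1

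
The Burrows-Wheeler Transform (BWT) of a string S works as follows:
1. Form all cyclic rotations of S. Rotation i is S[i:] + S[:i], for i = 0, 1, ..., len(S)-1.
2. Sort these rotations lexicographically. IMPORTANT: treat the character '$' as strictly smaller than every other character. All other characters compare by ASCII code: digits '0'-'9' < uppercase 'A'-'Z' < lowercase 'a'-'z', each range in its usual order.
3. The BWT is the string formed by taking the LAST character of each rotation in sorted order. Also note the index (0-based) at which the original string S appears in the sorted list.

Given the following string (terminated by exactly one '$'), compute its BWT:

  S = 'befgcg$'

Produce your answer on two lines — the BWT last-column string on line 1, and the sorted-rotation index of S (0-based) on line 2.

Answer: g$gbecf
1

Derivation:
All 7 rotations (rotation i = S[i:]+S[:i]):
  rot[0] = befgcg$
  rot[1] = efgcg$b
  rot[2] = fgcg$be
  rot[3] = gcg$bef
  rot[4] = cg$befg
  rot[5] = g$befgc
  rot[6] = $befgcg
Sorted (with $ < everything):
  sorted[0] = $befgcg  (last char: 'g')
  sorted[1] = befgcg$  (last char: '$')
  sorted[2] = cg$befg  (last char: 'g')
  sorted[3] = efgcg$b  (last char: 'b')
  sorted[4] = fgcg$be  (last char: 'e')
  sorted[5] = g$befgc  (last char: 'c')
  sorted[6] = gcg$bef  (last char: 'f')
Last column: g$gbecf
Original string S is at sorted index 1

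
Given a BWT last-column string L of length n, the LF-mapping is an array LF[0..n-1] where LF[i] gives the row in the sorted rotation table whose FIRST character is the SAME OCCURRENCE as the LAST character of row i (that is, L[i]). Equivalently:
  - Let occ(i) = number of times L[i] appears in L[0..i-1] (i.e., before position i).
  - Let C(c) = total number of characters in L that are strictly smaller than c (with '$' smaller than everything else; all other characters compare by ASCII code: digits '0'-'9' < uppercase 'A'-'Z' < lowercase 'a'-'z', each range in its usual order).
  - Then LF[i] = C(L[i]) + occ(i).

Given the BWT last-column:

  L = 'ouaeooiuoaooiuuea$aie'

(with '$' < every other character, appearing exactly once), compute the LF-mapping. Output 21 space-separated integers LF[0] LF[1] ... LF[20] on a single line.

Answer: 11 17 1 5 12 13 8 18 14 2 15 16 9 19 20 6 3 0 4 10 7

Derivation:
Char counts: '$':1, 'a':4, 'e':3, 'i':3, 'o':6, 'u':4
C (first-col start): C('$')=0, C('a')=1, C('e')=5, C('i')=8, C('o')=11, C('u')=17
L[0]='o': occ=0, LF[0]=C('o')+0=11+0=11
L[1]='u': occ=0, LF[1]=C('u')+0=17+0=17
L[2]='a': occ=0, LF[2]=C('a')+0=1+0=1
L[3]='e': occ=0, LF[3]=C('e')+0=5+0=5
L[4]='o': occ=1, LF[4]=C('o')+1=11+1=12
L[5]='o': occ=2, LF[5]=C('o')+2=11+2=13
L[6]='i': occ=0, LF[6]=C('i')+0=8+0=8
L[7]='u': occ=1, LF[7]=C('u')+1=17+1=18
L[8]='o': occ=3, LF[8]=C('o')+3=11+3=14
L[9]='a': occ=1, LF[9]=C('a')+1=1+1=2
L[10]='o': occ=4, LF[10]=C('o')+4=11+4=15
L[11]='o': occ=5, LF[11]=C('o')+5=11+5=16
L[12]='i': occ=1, LF[12]=C('i')+1=8+1=9
L[13]='u': occ=2, LF[13]=C('u')+2=17+2=19
L[14]='u': occ=3, LF[14]=C('u')+3=17+3=20
L[15]='e': occ=1, LF[15]=C('e')+1=5+1=6
L[16]='a': occ=2, LF[16]=C('a')+2=1+2=3
L[17]='$': occ=0, LF[17]=C('$')+0=0+0=0
L[18]='a': occ=3, LF[18]=C('a')+3=1+3=4
L[19]='i': occ=2, LF[19]=C('i')+2=8+2=10
L[20]='e': occ=2, LF[20]=C('e')+2=5+2=7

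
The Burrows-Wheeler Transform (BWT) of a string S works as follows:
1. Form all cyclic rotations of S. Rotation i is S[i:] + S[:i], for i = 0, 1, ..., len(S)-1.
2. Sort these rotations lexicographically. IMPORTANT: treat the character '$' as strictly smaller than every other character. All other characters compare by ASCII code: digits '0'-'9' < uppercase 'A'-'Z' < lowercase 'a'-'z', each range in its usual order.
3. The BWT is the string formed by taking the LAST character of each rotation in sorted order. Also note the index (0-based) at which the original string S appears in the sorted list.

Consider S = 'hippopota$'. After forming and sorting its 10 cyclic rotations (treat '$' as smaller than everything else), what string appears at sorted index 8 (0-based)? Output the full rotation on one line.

Answer: ppopota$hi

Derivation:
All 10 rotations (rotation i = S[i:]+S[:i]):
  rot[0] = hippopota$
  rot[1] = ippopota$h
  rot[2] = ppopota$hi
  rot[3] = popota$hip
  rot[4] = opota$hipp
  rot[5] = pota$hippo
  rot[6] = ota$hippop
  rot[7] = ta$hippopo
  rot[8] = a$hippopot
  rot[9] = $hippopota
Sorted (with $ < everything):
  sorted[0] = $hippopota
  sorted[1] = a$hippopot
  sorted[2] = hippopota$
  sorted[3] = ippopota$h
  sorted[4] = opota$hipp
  sorted[5] = ota$hippop
  sorted[6] = popota$hip
  sorted[7] = pota$hippo
  sorted[8] = ppopota$hi
  sorted[9] = ta$hippopo
sorted[8] = ppopota$hi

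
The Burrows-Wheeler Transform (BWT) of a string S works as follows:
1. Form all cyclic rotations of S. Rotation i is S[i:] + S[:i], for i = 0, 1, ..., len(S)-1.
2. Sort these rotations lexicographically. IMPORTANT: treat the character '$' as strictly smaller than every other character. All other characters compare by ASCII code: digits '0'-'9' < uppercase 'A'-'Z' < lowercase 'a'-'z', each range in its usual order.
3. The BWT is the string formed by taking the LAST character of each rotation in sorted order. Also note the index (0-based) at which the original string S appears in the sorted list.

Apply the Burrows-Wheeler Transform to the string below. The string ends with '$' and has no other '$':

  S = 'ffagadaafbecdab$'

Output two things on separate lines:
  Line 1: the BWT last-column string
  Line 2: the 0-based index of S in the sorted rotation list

All 16 rotations (rotation i = S[i:]+S[:i]):
  rot[0] = ffagadaafbecdab$
  rot[1] = fagadaafbecdab$f
  rot[2] = agadaafbecdab$ff
  rot[3] = gadaafbecdab$ffa
  rot[4] = adaafbecdab$ffag
  rot[5] = daafbecdab$ffaga
  rot[6] = aafbecdab$ffagad
  rot[7] = afbecdab$ffagada
  rot[8] = fbecdab$ffagadaa
  rot[9] = becdab$ffagadaaf
  rot[10] = ecdab$ffagadaafb
  rot[11] = cdab$ffagadaafbe
  rot[12] = dab$ffagadaafbec
  rot[13] = ab$ffagadaafbecd
  rot[14] = b$ffagadaafbecda
  rot[15] = $ffagadaafbecdab
Sorted (with $ < everything):
  sorted[0] = $ffagadaafbecdab  (last char: 'b')
  sorted[1] = aafbecdab$ffagad  (last char: 'd')
  sorted[2] = ab$ffagadaafbecd  (last char: 'd')
  sorted[3] = adaafbecdab$ffag  (last char: 'g')
  sorted[4] = afbecdab$ffagada  (last char: 'a')
  sorted[5] = agadaafbecdab$ff  (last char: 'f')
  sorted[6] = b$ffagadaafbecda  (last char: 'a')
  sorted[7] = becdab$ffagadaaf  (last char: 'f')
  sorted[8] = cdab$ffagadaafbe  (last char: 'e')
  sorted[9] = daafbecdab$ffaga  (last char: 'a')
  sorted[10] = dab$ffagadaafbec  (last char: 'c')
  sorted[11] = ecdab$ffagadaafb  (last char: 'b')
  sorted[12] = fagadaafbecdab$f  (last char: 'f')
  sorted[13] = fbecdab$ffagadaa  (last char: 'a')
  sorted[14] = ffagadaafbecdab$  (last char: '$')
  sorted[15] = gadaafbecdab$ffa  (last char: 'a')
Last column: bddgafafeacbfa$a
Original string S is at sorted index 14

Answer: bddgafafeacbfa$a
14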